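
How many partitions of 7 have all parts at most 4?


Using the generating function (1-x)^(-1)(1-x^2)^(-1)...(1-x^4)^(-1),
the coefficient of x^7 counts these restricted partitions.
Result = 11

11


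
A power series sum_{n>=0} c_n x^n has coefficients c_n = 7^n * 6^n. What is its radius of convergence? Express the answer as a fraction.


By the root test (Cauchy-Hadamard), the radius is R = 1 / limsup_n |c_n|^(1/n).
Here |c_n|^(1/n) = (7^n * 6^n)^(1/n) = 7 * 6 = 42 for all n.
So R = 1/42 = 1/42.

1/42


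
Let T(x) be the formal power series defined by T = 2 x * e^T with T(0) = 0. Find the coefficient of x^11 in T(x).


Apply the Lagrange inversion formula: if T = 2 x * phi(T) with phi(t) = e^t, then
[x^n] T = 2^n * (1/n) [t^(n-1)] phi(t)^n = 2^n * (1/n) [t^(n-1)] e^(n t) = 2^n * (1/n) * n^(n-1) / (n-1)! = 2^n * n^(n-1) / n!.
When c = 1 this is the Cayley count of rooted labeled trees on n vertices, divided by n!.
For n = 11: 2^11 * 11^10 / 11! = 2048 * 25937424601/39916800 = 18863581528/14175.

18863581528/14175


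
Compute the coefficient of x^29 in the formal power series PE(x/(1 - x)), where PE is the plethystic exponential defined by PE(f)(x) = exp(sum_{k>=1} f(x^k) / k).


For f(x) = x/(1 - x) we have
sum_{k>=1} f(x^k) / k = sum_{k>=1} (1/k) * x^k / (1 - x^k) = sum_{k, m >= 1} x^(k m) / k,
which after exponentiating simplifies to
PE(x/(1 - x)) = prod_{k>=1} 1 / (1 - x^k).
This is the generating function for the partition function p(n), so the coefficient of x^29 is p(29).
Computing p(29) by dynamic programming over parts 1, 2, ..., 29: p(29) = 4565.

4565


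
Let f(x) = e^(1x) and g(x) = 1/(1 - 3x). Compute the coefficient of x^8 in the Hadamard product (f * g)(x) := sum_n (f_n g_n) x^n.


Expanding: f_k = 1^k/k! (from e^(1x)) and g_k = 3^k (from 1/(1 - 3x)). So the Hadamard coefficient (f * g)_k = 1^k 3^k / k! = (3)^k / k!.
For k = 8: 3^8/8! = 6561/40320 = 729/4480.

729/4480


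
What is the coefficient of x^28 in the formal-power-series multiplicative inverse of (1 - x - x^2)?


Let the inverse be f(x) = sum_{k>=0} a_k x^k. From f(x) * (1 - x - x^2) = 1 and matching coefficients:
 x^0: a_0 = 1.
 x^1: a_1 - a_0 = 0, so a_1 = 1.
 x^k (k >= 2): a_k - a_{k-1} - a_{k-2} = 0, i.e. a_k = a_{k-1} + a_{k-2}.
This is the Fibonacci-type recurrence shifted so that a_0 = a_1 = 1.
Iterating: a_0=1, a_1=1, a_2=2, a_3=3, a_4=5, a_5=8, a_6=13, a_7=21, a_8=34, a_9=55, ...
a_28 = 514229.

514229


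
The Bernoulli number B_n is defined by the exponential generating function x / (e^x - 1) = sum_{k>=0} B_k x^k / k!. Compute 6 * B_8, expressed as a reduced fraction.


Bernoulli numbers can also be computed recursively via B_0 = 1 and sum_{j=0}^{m} C(m+1, j) B_j = 0 for m >= 1. Odd-index Bernoulli numbers vanish for k >= 3.
Computing B_8 = -1/30, so 6 * B_8 = 6 * -1/30 = -1/5.

-1/5


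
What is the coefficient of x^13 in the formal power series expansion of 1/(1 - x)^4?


The negative binomial / multiset identity is
1/(1 - x)^r = sum_{k>=0} C(k + r - 1, r - 1) x^k.
Here r = 4 and k = 13, so the coefficient is
C(13 + 3, 3) = C(16, 3)
= 560

560


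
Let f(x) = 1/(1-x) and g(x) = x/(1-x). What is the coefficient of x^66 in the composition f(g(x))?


First simplify the composition: f(g(x)) = 1/(1 - x/(1-x)) = (1-x)/((1-x) - x) = (1-x)/(1-2x).
Now extract the coefficient. Write (1-x)/(1-2x) = 1/(1-2x) - x/(1-2x).
The coefficient of x^n in 1/(1-2x) is 2^n, and in x/(1-2x) is 2^(n-1) (for n >= 1).
So the coefficient of x^66 is 2^66 - 2^65 = 73786976294838206464 - 36893488147419103232 = 36893488147419103232.

36893488147419103232


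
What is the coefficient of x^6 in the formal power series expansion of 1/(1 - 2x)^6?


The general identity 1/(1 - c x)^r = sum_{k>=0} c^k C(k + r - 1, r - 1) x^k follows by substituting y = c x into 1/(1 - y)^r = sum_{k>=0} C(k + r - 1, r - 1) y^k.
For c = 2, r = 6, k = 6:
2^6 * C(11, 5) = 64 * 462 = 29568.

29568


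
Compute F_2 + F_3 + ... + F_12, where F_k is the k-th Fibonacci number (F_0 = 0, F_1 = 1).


Use the identity sum_{k=0}^{N} F_k = F_{N+2} - 1 (which follows from F_{k+2} - F_{k+1} = F_k). Then
sum_{k=2}^{12} F_k = (F_{14} - 1) - (F_{3} - 1) = F_{14} - F_{3}.
Computing: F_{14} = 377, F_{3} = 2, so
Sum = 377 - 2 = 375.

375


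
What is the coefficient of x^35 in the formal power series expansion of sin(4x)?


The Maclaurin series is sin(t) = sum_{k>=0} (-1)^k t^(2k+1) / (2k+1)!, so substituting t = 4x, only odd powers of x are nonzero, with coefficient of x^(2k+1) equal to (-1)^k 4^(2k+1) / (2k+1)!.
Write 35 = 2*17 + 1, giving the coefficient (-1)^17 * 4^35 / 35! = -1180591620717411303424/10333147966386144929666651337523200000000 = -274877906944/2405873491984360136479756640625.

-274877906944/2405873491984360136479756640625


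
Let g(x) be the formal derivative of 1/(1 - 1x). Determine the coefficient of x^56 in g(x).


Differentiate termwise: d/dx sum_{k>=0} 1^k x^k = sum_{k>=1} k 1^k x^(k-1) = sum_{j>=0} (j+1) 1^(j+1) x^j.
Equivalently, d/dx [1/(1 - 1x)] = 1/(1 - 1x)^2.
For j = 56: 57 * 1^57 = 57 * 1 = 57.

57


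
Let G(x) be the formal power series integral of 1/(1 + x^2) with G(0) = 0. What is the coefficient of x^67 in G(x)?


1/(1 + x^2) = sum_{j>=0} (-1)^j x^(2j). Integrating termwise with G(0) = 0:
G(x) = sum_{j>=0} (-1)^j x^(2j+1) / (2j+1) = arctan(x).
Only odd powers are nonzero. For x^67 write 67 = 2*33 + 1, giving
(-1)^33 / 67 = -1/67 = -1/67.

-1/67


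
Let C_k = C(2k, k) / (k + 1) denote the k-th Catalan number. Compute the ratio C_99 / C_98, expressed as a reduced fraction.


Using C_k = (2k)! / (k! (k+1)!), the ratio C_{k+1}/C_k simplifies to
C_{k+1}/C_k = [(2k+2)! / ((k+1)! (k+2)!)] * [k! (k+1)! / (2k)!]
 = (2k+2)(2k+1) / ((k+1)(k+2)) = 2(2k+1) / (k+2).
For k = 98: 2(2*98 + 1) / (98 + 2) = 394/100 = 197/50.

197/50


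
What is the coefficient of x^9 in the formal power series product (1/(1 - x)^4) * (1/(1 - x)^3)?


Combine the factors: (1/(1 - x)^4) * (1/(1 - x)^3) = 1/(1 - x)^7.
Then use 1/(1 - x)^r = sum_{k>=0} C(k + r - 1, r - 1) x^k with r = 7 and k = 9:
C(15, 6) = 5005.

5005


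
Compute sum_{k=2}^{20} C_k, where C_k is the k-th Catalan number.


C_2 through C_20: 2, 5, 14, 42, 132, 429, 1430, 4862, 16796, 58786, 208012, 742900, 2674440, 9694845, 35357670, 129644790, 477638700, 1767263190, 6564120420
Sum = 2 + 5 + 14 + 42 + 132 + 429 + 1430 + 4862 + 16796 + 58786 + 208012 + 742900 + 2674440 + 9694845 + 35357670 + 129644790 + 477638700 + 1767263190 + 6564120420
= 8987427465

8987427465


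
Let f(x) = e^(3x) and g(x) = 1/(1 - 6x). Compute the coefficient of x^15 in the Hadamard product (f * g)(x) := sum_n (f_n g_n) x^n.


Expanding: f_k = 3^k/k! (from e^(3x)) and g_k = 6^k (from 1/(1 - 6x)). So the Hadamard coefficient (f * g)_k = 3^k 6^k / k! = (18)^k / k!.
For k = 15: 18^15/15! = 6746640616477458432/1307674368000 = 4518872583696/875875.

4518872583696/875875


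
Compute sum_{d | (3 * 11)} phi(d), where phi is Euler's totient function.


First, 3 * 11 = 33. One classical identity is sum_{d | n} phi(d) = n (each k in [1, n] has a unique gcd with n, and among the k's with gcd(k, n) = n/d there are phi(d) of them). So the sum equals 33. We also verify directly:
Divisors of 33: 1, 3, 11, 33.
phi values: 1, 2, 10, 20.
Sum = 33.

33


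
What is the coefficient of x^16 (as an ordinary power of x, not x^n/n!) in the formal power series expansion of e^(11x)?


The exponential series is e^y = sum_{k>=0} y^k / k!. Substituting y = 11x gives
e^(11x) = sum_{k>=0} 11^k x^k / k!.
So the coefficient of x^n is a^n/n! with a = 11, n = 16:
11^16 / 16! = 45949729863572161/20922789888000 = 4177248169415651/1902071808000

4177248169415651/1902071808000


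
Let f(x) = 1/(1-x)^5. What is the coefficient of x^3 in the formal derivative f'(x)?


Differentiate: d/dx [ 1/(1-x)^r ] = r / (1-x)^(r+1).
Here r = 5, so f'(x) = 5 / (1-x)^6.
The expansion of 1/(1-x)^(r+1) has coefficient of x^n equal to C(n+r, r).
So the coefficient of x^3 in f'(x) is
5 * C(8, 5) = 5 * 56 = 280

280


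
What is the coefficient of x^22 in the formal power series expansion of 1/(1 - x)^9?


The negative binomial / multiset identity is
1/(1 - x)^r = sum_{k>=0} C(k + r - 1, r - 1) x^k.
Here r = 9 and k = 22, so the coefficient is
C(22 + 8, 8) = C(30, 8)
= 5852925

5852925


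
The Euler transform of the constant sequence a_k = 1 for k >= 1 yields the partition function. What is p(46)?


The Euler transform converts the sequence a_k = 1 into the number of integer partitions.
Using the recurrence or dynamic programming:
p(46) = 105558

105558


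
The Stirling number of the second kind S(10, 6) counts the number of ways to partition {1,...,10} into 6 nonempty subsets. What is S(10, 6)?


Using the explicit formula S(n,k) = (1/k!) sum_{j=0}^{k} (-1)^(k-j) C(k,j) j^n:
S(10, 6) = 22827
Equivalently, S(n,k) is n! times the coefficient of x^n in the EGF (e^x - 1)^k / k!.

22827


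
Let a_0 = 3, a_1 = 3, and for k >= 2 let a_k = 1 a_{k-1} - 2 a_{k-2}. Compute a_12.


Iterating the recurrence forward:
a_0 = 3
a_1 = 3
a_2 = 1*3 - 2*3 = -3
a_3 = 1*-3 - 2*3 = -9
a_4 = 1*-9 - 2*-3 = -3
a_5 = 1*-3 - 2*-9 = 15
a_6 = 1*15 - 2*-3 = 21
a_7 = 1*21 - 2*15 = -9
a_8 = 1*-9 - 2*21 = -51
a_9 = 1*-51 - 2*-9 = -33
a_10 = 1*-33 - 2*-51 = 69
a_11 = 1*69 - 2*-33 = 135
a_12 = 1*135 - 2*69 = -3
So a_12 = -3.

-3


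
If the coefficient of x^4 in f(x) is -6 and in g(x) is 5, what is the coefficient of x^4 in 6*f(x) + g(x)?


Scalar multiplication scales coefficients: 6 * -6 = -36.
Then add the g coefficient: -36 + 5
= -31

-31


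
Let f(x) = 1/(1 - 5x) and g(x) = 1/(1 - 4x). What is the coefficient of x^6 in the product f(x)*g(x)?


The coefficient of x^n in f*g is the Cauchy product: sum_{k=0}^{n} a^k * b^(n-k).
With a=5, b=4, n=6:
sum_{k=0}^{6} 5^k * 4^(6-k)
= 61741

61741


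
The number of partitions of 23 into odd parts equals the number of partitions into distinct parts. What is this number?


Computing partitions of 23 into odd parts (1, 3, 5, ...):
Using the generating function prod_{k>=0} 1/(1-x^(2k+1)),
the count is 104

104


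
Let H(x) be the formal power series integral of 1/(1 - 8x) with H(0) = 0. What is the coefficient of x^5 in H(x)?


1/(1 - 8x) = sum_{k>=0} 8^k x^k. Integrating termwise with H(0) = 0:
H(x) = sum_{k>=0} 8^k x^(k+1) / (k+1) = sum_{m>=1} 8^(m-1) x^m / m.
For m = 5: 8^4/5 = 4096/5 = 4096/5.

4096/5


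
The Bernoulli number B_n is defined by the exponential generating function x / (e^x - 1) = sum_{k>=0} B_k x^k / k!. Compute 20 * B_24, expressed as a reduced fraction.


Bernoulli numbers can also be computed recursively via B_0 = 1 and sum_{j=0}^{m} C(m+1, j) B_j = 0 for m >= 1. Odd-index Bernoulli numbers vanish for k >= 3.
Computing B_24 = -236364091/2730, so 20 * B_24 = 20 * -236364091/2730 = -472728182/273.

-472728182/273


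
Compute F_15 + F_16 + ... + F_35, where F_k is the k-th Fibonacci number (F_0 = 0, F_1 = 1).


Use the identity sum_{k=0}^{N} F_k = F_{N+2} - 1 (which follows from F_{k+2} - F_{k+1} = F_k). Then
sum_{k=15}^{35} F_k = (F_{37} - 1) - (F_{16} - 1) = F_{37} - F_{16}.
Computing: F_{37} = 24157817, F_{16} = 987, so
Sum = 24157817 - 987 = 24156830.

24156830


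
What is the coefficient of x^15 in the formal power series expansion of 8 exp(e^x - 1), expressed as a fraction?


exp(e^x - 1) is the exponential generating function for the Bell numbers Bell_k: exp(e^x - 1) = sum_{k>=0} Bell_k x^k / k!.
So the coefficient of x^15 in 8 exp(e^x - 1) is 8 Bell_15 / 15!.
Computing: Bell_15 = 1382958545 and 15! = 1307674368000, giving
8 * 1382958545/1307674368000 = 276591709/32691859200.

276591709/32691859200


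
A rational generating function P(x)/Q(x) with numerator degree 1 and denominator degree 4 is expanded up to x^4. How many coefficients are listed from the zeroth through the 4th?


Expanding up to x^4 gives the coefficients for x^0, x^1, ..., x^4.
That is 4 + 1 = 5 coefficients in total.

5


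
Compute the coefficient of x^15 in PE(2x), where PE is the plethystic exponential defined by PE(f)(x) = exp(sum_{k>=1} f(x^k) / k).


With f(x) = 2x, the exponent is sum_{k>=1} 2 x^k / k = 2 * (-ln(1 - x)). Exponentiating:
PE(2x) = exp(-2 ln(1 - x)) = 1/(1 - x)^2.
By the negative binomial expansion, [x^n] 1/(1 - x)^2 = C(n + 1, 1).
For n = 15: C(16, 1) = 16.

16


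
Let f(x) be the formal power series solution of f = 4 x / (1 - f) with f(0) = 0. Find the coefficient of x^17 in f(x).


Apply Lagrange inversion: f = 4 x * phi(f) with phi(t) = 1/(1 - t), so
[x^n] f = 4^n * (1/n) [t^(n-1)] phi(t)^n = 4^n * (1/n) [t^(n-1)] (1 - t)^(-n) = 4^n * (1/n) C(2n - 2, n - 1) = 4^n * C_{n-1}.
For n = 17: C_16 = C(32, 16) / 17 = 601080390/17 = 35357670.
With the 4^17 = 17179869184 factor, the coefficient is 17179869184 * 35357670 = 607440145251041280.

607440145251041280


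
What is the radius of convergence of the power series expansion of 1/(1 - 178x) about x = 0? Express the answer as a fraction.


Expanding 1/(1 - 178x) = sum_{k>=0} 178^k x^k, the series converges when |178x| < 1, i.e., |x| < 1/178.
So the radius of convergence is 1/178 = 1/178.

1/178


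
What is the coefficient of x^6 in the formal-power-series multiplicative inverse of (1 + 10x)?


The inverse is 1/(1 + 10x). Apply the geometric identity 1/(1 - y) = sum_{k>=0} y^k with y = -10x:
1/(1 + 10x) = sum_{k>=0} (-10)^k x^k.
So the coefficient of x^6 is (-10)^6 = 1000000.

1000000


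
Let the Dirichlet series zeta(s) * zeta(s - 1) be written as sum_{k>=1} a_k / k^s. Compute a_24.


Convolution gives a_k = sum_{d | k} d * 1 = sum_{d | k} d = sigma(k), the sum of positive divisors of k.
For k = 24, the divisors are 1, 2, 3, 4, 6, 8, 12, 24, so
sigma(24) = 1 + 2 + 3 + 4 + 6 + 8 + 12 + 24 = 60.

60


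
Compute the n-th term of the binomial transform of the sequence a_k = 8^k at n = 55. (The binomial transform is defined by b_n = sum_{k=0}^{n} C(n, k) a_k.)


With a_k = 8^k, b_n = sum_{k=0}^{n} C(n, k) 8^k = (1 + 8)^n by the binomial theorem.
For n = 55: (1 + 8)^55 = 9^55 = 30432527221704537086371993251530170531786747066637049.

30432527221704537086371993251530170531786747066637049


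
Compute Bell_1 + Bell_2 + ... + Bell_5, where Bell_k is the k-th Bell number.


Recall Bell_k counts set partitions of a k-set (with Bell_0 = 1 by convention).
Bell_1 through Bell_5: 1, 2, 5, 15, 52
Sum = 1 + 2 + 5 + 15 + 52 = 75.

75


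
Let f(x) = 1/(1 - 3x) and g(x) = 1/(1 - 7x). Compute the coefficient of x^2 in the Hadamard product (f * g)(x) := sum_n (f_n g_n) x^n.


f has coefficients f_k = 3^k and g has coefficients g_k = 7^k, so the Hadamard product has coefficient (f*g)_k = 3^k * 7^k = 21^k.
For k = 2: 21^2 = 441.

441


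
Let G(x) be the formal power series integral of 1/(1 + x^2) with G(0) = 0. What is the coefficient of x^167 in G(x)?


1/(1 + x^2) = sum_{j>=0} (-1)^j x^(2j). Integrating termwise with G(0) = 0:
G(x) = sum_{j>=0} (-1)^j x^(2j+1) / (2j+1) = arctan(x).
Only odd powers are nonzero. For x^167 write 167 = 2*83 + 1, giving
(-1)^83 / 167 = -1/167 = -1/167.

-1/167


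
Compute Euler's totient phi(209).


phi(n) counts integers in [1, n] coprime to n. Using the multiplicative formula phi(n) = n * prod_{p | n} (1 - 1/p):
209 = 11 * 19, so
phi(209) = 209 * (1 - 1/11) * (1 - 1/19) = 180.

180


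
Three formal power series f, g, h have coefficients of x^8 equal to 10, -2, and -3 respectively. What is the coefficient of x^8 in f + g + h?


Series addition is componentwise:
10 + -2 + -3
= 5

5


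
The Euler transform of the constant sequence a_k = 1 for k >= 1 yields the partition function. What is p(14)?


The Euler transform converts the sequence a_k = 1 into the number of integer partitions.
Using the recurrence or dynamic programming:
p(14) = 135

135


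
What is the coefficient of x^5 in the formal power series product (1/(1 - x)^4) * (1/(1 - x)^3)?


Combine the factors: (1/(1 - x)^4) * (1/(1 - x)^3) = 1/(1 - x)^7.
Then use 1/(1 - x)^r = sum_{k>=0} C(k + r - 1, r - 1) x^k with r = 7 and k = 5:
C(11, 6) = 462.

462


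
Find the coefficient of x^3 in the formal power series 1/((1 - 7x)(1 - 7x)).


By partial fractions or Cauchy convolution:
The coefficient equals sum_{k=0}^{3} 7^k * 7^(3-k).
= 1372

1372


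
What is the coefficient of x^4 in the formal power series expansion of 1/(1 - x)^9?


The negative binomial / multiset identity is
1/(1 - x)^r = sum_{k>=0} C(k + r - 1, r - 1) x^k.
Here r = 9 and k = 4, so the coefficient is
C(4 + 8, 8) = C(12, 8)
= 495

495


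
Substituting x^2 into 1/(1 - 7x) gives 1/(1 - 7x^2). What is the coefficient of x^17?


Since 1/(1 - 7x^2) only has even powers of x,
the coefficient of x^17 (odd) is 0.

0


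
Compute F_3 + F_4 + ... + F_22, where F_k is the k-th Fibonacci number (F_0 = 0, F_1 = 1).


Use the identity sum_{k=0}^{N} F_k = F_{N+2} - 1 (which follows from F_{k+2} - F_{k+1} = F_k). Then
sum_{k=3}^{22} F_k = (F_{24} - 1) - (F_{4} - 1) = F_{24} - F_{4}.
Computing: F_{24} = 46368, F_{4} = 3, so
Sum = 46368 - 3 = 46365.

46365


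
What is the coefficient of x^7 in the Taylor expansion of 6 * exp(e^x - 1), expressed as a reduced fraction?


exp(e^x - 1) = sum_{k>=0} Bell_k x^k / k!, where Bell_k is the k-th Bell number.
So the coefficient of x^7 is 6 * Bell_7 / 7!.
Computing: Bell_7 = 877 and 7! = 5040, giving
6 * 877/5040 = 877/840.

877/840


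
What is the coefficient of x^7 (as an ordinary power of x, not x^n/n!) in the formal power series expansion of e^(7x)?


The exponential series is e^y = sum_{k>=0} y^k / k!. Substituting y = 7x gives
e^(7x) = sum_{k>=0} 7^k x^k / k!.
So the coefficient of x^n is a^n/n! with a = 7, n = 7:
7^7 / 7! = 823543/5040 = 117649/720

117649/720


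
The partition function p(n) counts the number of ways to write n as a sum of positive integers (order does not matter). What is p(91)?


Using the generating function prod_{k>=1} 1/(1-x^k), we compute p(91).
By dynamic programming over parts 1 through 91:
p(91) = 64112359

64112359


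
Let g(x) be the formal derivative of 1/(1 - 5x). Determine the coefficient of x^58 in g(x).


Differentiate termwise: d/dx sum_{k>=0} 5^k x^k = sum_{k>=1} k 5^k x^(k-1) = sum_{j>=0} (j+1) 5^(j+1) x^j.
Equivalently, d/dx [1/(1 - 5x)] = 5/(1 - 5x)^2.
For j = 58: 59 * 5^59 = 59 * 173472347597680709441192448139190673828125 = 10234868508263161857030354440212249755859375.

10234868508263161857030354440212249755859375


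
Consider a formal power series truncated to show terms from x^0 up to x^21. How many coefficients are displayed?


From x^0 to x^21 inclusive, the count is 21 - 0 + 1 = 22.

22


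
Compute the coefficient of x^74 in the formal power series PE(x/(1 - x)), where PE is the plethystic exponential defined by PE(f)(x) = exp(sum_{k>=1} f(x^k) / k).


For f(x) = x/(1 - x) we have
sum_{k>=1} f(x^k) / k = sum_{k>=1} (1/k) * x^k / (1 - x^k) = sum_{k, m >= 1} x^(k m) / k,
which after exponentiating simplifies to
PE(x/(1 - x)) = prod_{k>=1} 1 / (1 - x^k).
This is the generating function for the partition function p(n), so the coefficient of x^74 is p(74).
Computing p(74) by dynamic programming over parts 1, 2, ..., 74: p(74) = 7089500.

7089500


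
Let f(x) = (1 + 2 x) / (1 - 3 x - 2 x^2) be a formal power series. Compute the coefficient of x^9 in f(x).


Write f(x) = sum_{k>=0} a_k x^k. Multiplying both sides by 1 - 3 x - 2 x^2 gives
(1 - 3 x - 2 x^2) sum_{k>=0} a_k x^k = 1 + 2 x.
Matching coefficients:
 x^0: a_0 = 1
 x^1: a_1 - 3 a_0 = 2  =>  a_1 = 3*1 + 2 = 5
 x^k (k >= 2): a_k = 3 a_{k-1} + 2 a_{k-2}.
Iterating: a_2 = 17, a_3 = 61, a_4 = 217, a_5 = 773, a_6 = 2753, a_7 = 9805, a_8 = 34921, a_9 = 124373.
So the coefficient of x^9 is 124373.

124373


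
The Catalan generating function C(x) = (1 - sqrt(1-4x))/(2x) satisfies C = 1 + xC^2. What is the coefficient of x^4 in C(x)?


Substituting x -> x scales the n-th coefficient by 1, so [x^4] C(x) = C_4.
C_4 = C(2*4, 4)/(5) = 70/5 = 14.
= 14.

14


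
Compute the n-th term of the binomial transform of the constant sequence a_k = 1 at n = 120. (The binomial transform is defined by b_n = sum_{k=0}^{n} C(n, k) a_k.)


With a_k = 1 for all k, b_n = sum_{k=0}^{n} C(n, k) = 2^n by the binomial theorem.
For n = 120: 2^120 = 1329227995784915872903807060280344576.

1329227995784915872903807060280344576


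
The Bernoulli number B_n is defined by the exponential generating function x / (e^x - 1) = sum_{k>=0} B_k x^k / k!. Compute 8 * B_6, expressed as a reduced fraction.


Bernoulli numbers can also be computed recursively via B_0 = 1 and sum_{j=0}^{m} C(m+1, j) B_j = 0 for m >= 1. Odd-index Bernoulli numbers vanish for k >= 3.
Computing B_6 = 1/42, so 8 * B_6 = 8 * 1/42 = 4/21.

4/21


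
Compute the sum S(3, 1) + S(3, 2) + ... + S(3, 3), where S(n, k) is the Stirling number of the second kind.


By definition, S(n, k) counts partitions of an n-set into exactly k nonempty blocks.
Computing row n = 3 for k = 1..3:
S(3, k): 1, 3, 1
Sum = 5. (This equals Bell_3 since the sum runs over all k.)

5


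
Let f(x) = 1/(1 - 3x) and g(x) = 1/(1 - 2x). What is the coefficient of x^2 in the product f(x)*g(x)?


The coefficient of x^n in f*g is the Cauchy product: sum_{k=0}^{n} a^k * b^(n-k).
With a=3, b=2, n=2:
sum_{k=0}^{2} 3^k * 2^(2-k)
= 19

19


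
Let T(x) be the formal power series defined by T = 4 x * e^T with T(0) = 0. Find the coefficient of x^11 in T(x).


Apply the Lagrange inversion formula: if T = 4 x * phi(T) with phi(t) = e^t, then
[x^n] T = 4^n * (1/n) [t^(n-1)] phi(t)^n = 4^n * (1/n) [t^(n-1)] e^(n t) = 4^n * (1/n) * n^(n-1) / (n-1)! = 4^n * n^(n-1) / n!.
When c = 1 this is the Cayley count of rooted labeled trees on n vertices, divided by n!.
For n = 11: 4^11 * 11^10 / 11! = 4194304 * 25937424601/39916800 = 38632614969344/14175.

38632614969344/14175


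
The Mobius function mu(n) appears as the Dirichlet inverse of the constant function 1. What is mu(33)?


33 = 3 * 11 (all distinct primes).
mu(33) = (-1)^2 = 1

1


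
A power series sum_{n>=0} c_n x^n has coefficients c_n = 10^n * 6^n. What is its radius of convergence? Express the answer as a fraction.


By the root test (Cauchy-Hadamard), the radius is R = 1 / limsup_n |c_n|^(1/n).
Here |c_n|^(1/n) = (10^n * 6^n)^(1/n) = 10 * 6 = 60 for all n.
So R = 1/60 = 1/60.

1/60


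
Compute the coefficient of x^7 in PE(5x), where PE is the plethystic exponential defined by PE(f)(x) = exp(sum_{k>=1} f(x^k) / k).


With f(x) = 5x, the exponent is sum_{k>=1} 5 x^k / k = 5 * (-ln(1 - x)). Exponentiating:
PE(5x) = exp(-5 ln(1 - x)) = 1/(1 - x)^5.
By the negative binomial expansion, [x^n] 1/(1 - x)^5 = C(n + 4, 4).
For n = 7: C(11, 4) = 330.

330


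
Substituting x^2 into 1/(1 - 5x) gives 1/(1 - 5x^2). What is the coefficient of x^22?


The coefficient of x^(2m) in 1/(1 - 5x^2) is 5^m.
With n = 22 = 2*11, the coefficient is 5^11 = 48828125.

48828125


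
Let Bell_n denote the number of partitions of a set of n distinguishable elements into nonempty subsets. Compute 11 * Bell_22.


Bell_22 can be computed from the Bell triangle or from Dobinski's identity Bell_n = (1/e) * sum_{k>=0} k^n / k!.
Computing Bell_22 = 4506715738447323.
Then 11 * 4506715738447323 = 49573873122920553.

49573873122920553


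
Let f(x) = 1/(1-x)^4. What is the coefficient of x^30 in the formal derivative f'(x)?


Differentiate: d/dx [ 1/(1-x)^r ] = r / (1-x)^(r+1).
Here r = 4, so f'(x) = 4 / (1-x)^5.
The expansion of 1/(1-x)^(r+1) has coefficient of x^n equal to C(n+r, r).
So the coefficient of x^30 in f'(x) is
4 * C(34, 4) = 4 * 46376 = 185504

185504


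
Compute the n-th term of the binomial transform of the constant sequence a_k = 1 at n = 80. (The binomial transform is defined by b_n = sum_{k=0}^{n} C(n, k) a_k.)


With a_k = 1 for all k, b_n = sum_{k=0}^{n} C(n, k) = 2^n by the binomial theorem.
For n = 80: 2^80 = 1208925819614629174706176.

1208925819614629174706176


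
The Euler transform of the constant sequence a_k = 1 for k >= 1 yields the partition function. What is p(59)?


The Euler transform converts the sequence a_k = 1 into the number of integer partitions.
Using the recurrence or dynamic programming:
p(59) = 831820

831820


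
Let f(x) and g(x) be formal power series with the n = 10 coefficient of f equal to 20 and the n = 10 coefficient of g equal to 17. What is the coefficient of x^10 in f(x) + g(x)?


Addition of formal power series is termwise.
The coefficient of x^10 in f + g = 20 + 17
= 37

37


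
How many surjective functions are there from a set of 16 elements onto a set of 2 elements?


By inclusion-exclusion on which target elements are missed, the number of surjections from an n-set onto a k-set is
surj(n, k) = sum_{j=0}^{k} (-1)^j C(k, j) (k - j)^n.
Equivalently surj(n, k) = k! * S(n, k), where S(n, k) is the Stirling number of the second kind.
For n = 16, k = 2:
S(16, 2) = 32767, so
surj = 2! * 32767 = 2 * 32767 = 65534.

65534


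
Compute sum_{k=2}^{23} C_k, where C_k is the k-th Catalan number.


C_2 through C_23: 2, 5, 14, 42, 132, 429, 1430, 4862, 16796, 58786, 208012, 742900, 2674440, 9694845, 35357670, 129644790, 477638700, 1767263190, 6564120420, 24466267020, 91482563640, 343059613650
Sum = 2 + 5 + 14 + 42 + 132 + 429 + 1430 + 4862 + 16796 + 58786 + 208012 + 742900 + 2674440 + 9694845 + 35357670 + 129644790 + 477638700 + 1767263190 + 6564120420 + 24466267020 + 91482563640 + 343059613650
= 467995871775

467995871775


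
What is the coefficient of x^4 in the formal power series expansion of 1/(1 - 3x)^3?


The general identity 1/(1 - c x)^r = sum_{k>=0} c^k C(k + r - 1, r - 1) x^k follows by substituting y = c x into 1/(1 - y)^r = sum_{k>=0} C(k + r - 1, r - 1) y^k.
For c = 3, r = 3, k = 4:
3^4 * C(6, 2) = 81 * 15 = 1215.

1215


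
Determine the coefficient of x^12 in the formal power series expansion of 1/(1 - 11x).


The geometric series identity gives 1/(1 - c x) = sum_{k>=0} c^k x^k, so the coefficient of x^k is c^k.
Here c = 11 and k = 12.
Computing: 11^12 = 3138428376721

3138428376721


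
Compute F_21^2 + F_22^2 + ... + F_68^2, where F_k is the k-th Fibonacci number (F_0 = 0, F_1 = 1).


There is a standard identity sum_{k=0}^{N} F_k^2 = F_N * F_{N+1} (proved inductively from the telescoping relation F_k^2 = F_k F_{k+1} - F_{k-1} F_k). Then
sum_{k=21}^{68} F_k^2 = F_68 F_69 - F_20 F_21.
Computing: F_68 = 72723460248141, F_69 = 117669030460994, F_20 = 6765, F_21 = 10946.
Sum = 72723460248141 * 117669030460994 - 6765 * 10946 = 8557299059167389606787462464.

8557299059167389606787462464


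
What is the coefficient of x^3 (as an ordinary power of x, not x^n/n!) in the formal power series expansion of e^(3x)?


The exponential series is e^y = sum_{k>=0} y^k / k!. Substituting y = 3x gives
e^(3x) = sum_{k>=0} 3^k x^k / k!.
So the coefficient of x^n is a^n/n! with a = 3, n = 3:
3^3 / 3! = 27/6 = 9/2

9/2


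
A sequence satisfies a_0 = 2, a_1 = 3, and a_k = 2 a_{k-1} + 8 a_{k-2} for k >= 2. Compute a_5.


The characteristic equation is t^2 - 2 t - 8 = 0, with roots r_1 = 4 and r_2 = -2 (so c_1 = r_1 + r_2, c_2 = -r_1 r_2 as required).
One can use the closed form a_n = A r_1^n + B r_2^n, but direct iteration is more reliable:
a_0 = 2, a_1 = 3, a_2 = 22, a_3 = 68, a_4 = 312, a_5 = 1168.
So a_5 = 1168.

1168


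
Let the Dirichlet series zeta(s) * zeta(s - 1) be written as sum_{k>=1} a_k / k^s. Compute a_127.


Convolution gives a_k = sum_{d | k} d * 1 = sum_{d | k} d = sigma(k), the sum of positive divisors of k.
For k = 127, the divisors are 1, 127, so
sigma(127) = 1 + 127 = 128.

128


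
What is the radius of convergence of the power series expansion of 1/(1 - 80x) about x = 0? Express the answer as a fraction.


Expanding 1/(1 - 80x) = sum_{k>=0} 80^k x^k, the series converges when |80x| < 1, i.e., |x| < 1/80.
So the radius of convergence is 1/80 = 1/80.

1/80


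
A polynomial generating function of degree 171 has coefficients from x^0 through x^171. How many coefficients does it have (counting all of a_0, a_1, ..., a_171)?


A polynomial of degree 171 takes the form a_0 + a_1 x + ... + a_171 x^171.
The number of coefficients is 171 + 1 = 172.

172


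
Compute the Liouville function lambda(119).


The Liouville function is lambda(k) = (-1)^Omega(k), where Omega(k) counts the prime factors of k with multiplicity.
Factoring: 119 = 7 * 17, so Omega(119) = 2.
lambda(119) = (-1)^2 = 1.

1


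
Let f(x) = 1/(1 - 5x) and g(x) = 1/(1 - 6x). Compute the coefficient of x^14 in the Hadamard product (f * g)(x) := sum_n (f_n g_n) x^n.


f has coefficients f_k = 5^k and g has coefficients g_k = 6^k, so the Hadamard product has coefficient (f*g)_k = 5^k * 6^k = 30^k.
For k = 14: 30^14 = 478296900000000000000.

478296900000000000000


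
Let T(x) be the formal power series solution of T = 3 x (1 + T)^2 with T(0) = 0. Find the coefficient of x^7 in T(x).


Apply the Lagrange inversion formula: if T = 3 x * phi(T) with phi(t) = (1 + t)^2, then [x^n] T = 3^n * (1/n) [t^(n-1)] phi(t)^n = 3^n * (1/n) [t^(n-1)] (1 + t)^(2n) = 3^n * (1/n) C(2n, n-1).
Using the identity C(2n, n-1) = C(2n, n) * n / (n+1), the unscaled factor equals C(2n, n) / (n+1) = C_n, the n-th Catalan number.
For n = 7: C_7 = C(14, 7) / 8 = 3432/8 = 429.
With the 3^7 = 2187 factor, the coefficient is 2187 * 429 = 938223.

938223


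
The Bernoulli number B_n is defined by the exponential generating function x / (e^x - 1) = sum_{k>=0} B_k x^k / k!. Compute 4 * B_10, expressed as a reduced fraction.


Bernoulli numbers can also be computed recursively via B_0 = 1 and sum_{j=0}^{m} C(m+1, j) B_j = 0 for m >= 1. Odd-index Bernoulli numbers vanish for k >= 3.
Computing B_10 = 5/66, so 4 * B_10 = 4 * 5/66 = 10/33.

10/33


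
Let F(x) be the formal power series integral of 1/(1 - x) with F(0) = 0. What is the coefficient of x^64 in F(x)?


1/(1 - x) = sum_{k>=0} x^k. Integrating termwise and using F(0) = 0 gives
F(x) = sum_{k>=0} x^(k+1) / (k+1) = sum_{m>=1} x^m / m = -ln(1 - x).
So the coefficient of x^64 is 1/64 = 1/64.

1/64


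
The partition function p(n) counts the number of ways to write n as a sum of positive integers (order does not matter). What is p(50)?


Using the generating function prod_{k>=1} 1/(1-x^k), we compute p(50).
By dynamic programming over parts 1 through 50:
p(50) = 204226

204226


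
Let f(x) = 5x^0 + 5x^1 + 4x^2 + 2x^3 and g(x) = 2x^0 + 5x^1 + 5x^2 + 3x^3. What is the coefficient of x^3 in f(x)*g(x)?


Cauchy product at x^3:
5*3 + 5*5 + 4*5 + 2*2
= 64

64


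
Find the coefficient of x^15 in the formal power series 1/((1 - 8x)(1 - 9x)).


By partial fractions or Cauchy convolution:
The coefficient equals sum_{k=0}^{15} 8^k * 9^(15-k).
= 1571545212141185

1571545212141185


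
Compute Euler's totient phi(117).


phi(n) counts integers in [1, n] coprime to n. Using the multiplicative formula phi(n) = n * prod_{p | n} (1 - 1/p):
117 = 3^2 * 13, so
phi(117) = 117 * (1 - 1/3) * (1 - 1/13) = 72.

72


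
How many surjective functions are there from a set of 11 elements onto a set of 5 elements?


By inclusion-exclusion on which target elements are missed, the number of surjections from an n-set onto a k-set is
surj(n, k) = sum_{j=0}^{k} (-1)^j C(k, j) (k - j)^n.
Equivalently surj(n, k) = k! * S(n, k), where S(n, k) is the Stirling number of the second kind.
For n = 11, k = 5:
S(11, 5) = 246730, so
surj = 5! * 246730 = 120 * 246730 = 29607600.

29607600


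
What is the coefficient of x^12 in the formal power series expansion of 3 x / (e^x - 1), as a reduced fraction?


The exponential generating function for Bernoulli numbers is
x / (e^x - 1) = sum_{k>=0} B_k x^k / k!.
So the coefficient of x^12 in 3 x / (e^x - 1) is 3 B_12 / 12!.
Computing: B_12 = -691/2730, 12! = 479001600, giving
3 * -691/2730 / 479001600 = -691/435891456000.

-691/435891456000


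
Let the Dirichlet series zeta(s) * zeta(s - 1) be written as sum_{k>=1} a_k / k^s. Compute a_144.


Convolution gives a_k = sum_{d | k} d * 1 = sum_{d | k} d = sigma(k), the sum of positive divisors of k.
For k = 144, the divisors are 1, 2, 3, 4, 6, 8, 9, 12, 16, 18, 24, 36, 48, 72, 144, so
sigma(144) = 1 + 2 + 3 + 4 + 6 + 8 + 9 + 12 + 16 + 18 + 24 + 36 + 48 + 72 + 144 = 403.

403


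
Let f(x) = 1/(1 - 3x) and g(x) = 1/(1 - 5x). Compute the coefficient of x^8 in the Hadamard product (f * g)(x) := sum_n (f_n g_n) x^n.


f has coefficients f_k = 3^k and g has coefficients g_k = 5^k, so the Hadamard product has coefficient (f*g)_k = 3^k * 5^k = 15^k.
For k = 8: 15^8 = 2562890625.

2562890625


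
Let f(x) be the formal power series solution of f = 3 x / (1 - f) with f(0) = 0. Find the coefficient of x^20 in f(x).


Apply Lagrange inversion: f = 3 x * phi(f) with phi(t) = 1/(1 - t), so
[x^n] f = 3^n * (1/n) [t^(n-1)] phi(t)^n = 3^n * (1/n) [t^(n-1)] (1 - t)^(-n) = 3^n * (1/n) C(2n - 2, n - 1) = 3^n * C_{n-1}.
For n = 20: C_19 = C(38, 19) / 20 = 35345263800/20 = 1767263190.
With the 3^20 = 3486784401 factor, the coefficient is 3486784401 * 1767263190 = 6162065723353499190.

6162065723353499190


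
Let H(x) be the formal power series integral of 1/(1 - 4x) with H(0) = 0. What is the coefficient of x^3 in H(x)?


1/(1 - 4x) = sum_{k>=0} 4^k x^k. Integrating termwise with H(0) = 0:
H(x) = sum_{k>=0} 4^k x^(k+1) / (k+1) = sum_{m>=1} 4^(m-1) x^m / m.
For m = 3: 4^2/3 = 16/3 = 16/3.

16/3


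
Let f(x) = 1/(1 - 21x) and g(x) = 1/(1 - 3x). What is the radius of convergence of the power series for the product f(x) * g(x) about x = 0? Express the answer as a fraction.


The radius of 1/(1 - 21x) is 1/21 (nearest singularity at x = 1/21), and the radius of 1/(1 - 3x) is 1/3.
The product f(x)*g(x) = 1/((1 - 21x)(1 - 3x)) has singularities at both 1/21 and 1/3, so its radius of convergence is the distance to the nearest one:
min(1/21, 1/3) = 1/21.

1/21


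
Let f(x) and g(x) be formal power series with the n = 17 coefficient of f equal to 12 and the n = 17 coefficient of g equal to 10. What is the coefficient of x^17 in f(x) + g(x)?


Addition of formal power series is termwise.
The coefficient of x^17 in f + g = 12 + 10
= 22

22


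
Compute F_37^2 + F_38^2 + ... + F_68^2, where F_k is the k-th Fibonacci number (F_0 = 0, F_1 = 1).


There is a standard identity sum_{k=0}^{N} F_k^2 = F_N * F_{N+1} (proved inductively from the telescoping relation F_k^2 = F_k F_{k+1} - F_{k-1} F_k). Then
sum_{k=37}^{68} F_k^2 = F_68 F_69 - F_36 F_37.
Computing: F_68 = 72723460248141, F_69 = 117669030460994, F_36 = 14930352, F_37 = 24157817.
Sum = 72723460248141 * 117669030460994 - 14930352 * 24157817 = 8557299059167028922150150570.

8557299059167028922150150570


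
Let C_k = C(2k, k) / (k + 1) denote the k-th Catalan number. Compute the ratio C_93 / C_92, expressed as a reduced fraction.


Using C_k = (2k)! / (k! (k+1)!), the ratio C_{k+1}/C_k simplifies to
C_{k+1}/C_k = [(2k+2)! / ((k+1)! (k+2)!)] * [k! (k+1)! / (2k)!]
 = (2k+2)(2k+1) / ((k+1)(k+2)) = 2(2k+1) / (k+2).
For k = 92: 2(2*92 + 1) / (92 + 2) = 370/94 = 185/47.

185/47


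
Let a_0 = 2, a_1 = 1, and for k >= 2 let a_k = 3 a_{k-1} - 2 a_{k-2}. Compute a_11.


Iterating the recurrence forward:
a_0 = 2
a_1 = 1
a_2 = 3*1 - 2*2 = -1
a_3 = 3*-1 - 2*1 = -5
a_4 = 3*-5 - 2*-1 = -13
a_5 = 3*-13 - 2*-5 = -29
a_6 = 3*-29 - 2*-13 = -61
a_7 = 3*-61 - 2*-29 = -125
a_8 = 3*-125 - 2*-61 = -253
a_9 = 3*-253 - 2*-125 = -509
a_10 = 3*-509 - 2*-253 = -1021
a_11 = 3*-1021 - 2*-509 = -2045
So a_11 = -2045.

-2045


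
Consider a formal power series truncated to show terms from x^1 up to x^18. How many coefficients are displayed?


From x^1 to x^18 inclusive, the count is 18 - 1 + 1 = 18.

18


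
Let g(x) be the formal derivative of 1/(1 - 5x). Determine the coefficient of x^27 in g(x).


Differentiate termwise: d/dx sum_{k>=0} 5^k x^k = sum_{k>=1} k 5^k x^(k-1) = sum_{j>=0} (j+1) 5^(j+1) x^j.
Equivalently, d/dx [1/(1 - 5x)] = 5/(1 - 5x)^2.
For j = 27: 28 * 5^28 = 28 * 37252902984619140625 = 1043081283569335937500.

1043081283569335937500


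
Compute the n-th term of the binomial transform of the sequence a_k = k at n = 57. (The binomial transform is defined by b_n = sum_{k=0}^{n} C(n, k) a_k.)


With a_k = k, b_n = sum_{k=0}^{n} C(n, k) k. Using k * C(n, k) = n * C(n-1, k-1) gives b_n = n * sum_{k>=1} C(n-1, k-1) = n * 2^(n-1).
For n = 57: 57 * 2^56 = 57 * 72057594037927936 = 4107282860161892352.

4107282860161892352


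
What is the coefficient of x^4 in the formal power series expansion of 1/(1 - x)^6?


The expansion 1/(1 - x)^r = sum_{k>=0} C(k + r - 1, r - 1) x^k follows from the multiset / negative-binomial theorem (or from repeated differentiation of the geometric series).
For r = 6 and k = 4:
C(9, 5) = 362880 / (120 * 24) = 126.

126


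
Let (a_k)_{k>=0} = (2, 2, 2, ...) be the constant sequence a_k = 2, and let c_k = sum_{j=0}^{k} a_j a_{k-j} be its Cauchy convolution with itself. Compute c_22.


Since a_j = 2 for all j >= 0, the convolution sum becomes
c_k = sum_{j=0}^{k} 2 * 2 = 4 * (k + 1).
Equivalently, the generating function of (a_k) is 2/(1 - x) and its square is 4/(1 - x)^2 = sum_{k>=0} 4(k + 1) x^k.
For k = 22: 4 * 23 = 92.

92


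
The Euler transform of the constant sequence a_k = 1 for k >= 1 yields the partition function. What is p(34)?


The Euler transform converts the sequence a_k = 1 into the number of integer partitions.
Using the recurrence or dynamic programming:
p(34) = 12310

12310


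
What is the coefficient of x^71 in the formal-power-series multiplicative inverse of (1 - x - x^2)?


Let the inverse be f(x) = sum_{k>=0} a_k x^k. From f(x) * (1 - x - x^2) = 1 and matching coefficients:
 x^0: a_0 = 1.
 x^1: a_1 - a_0 = 0, so a_1 = 1.
 x^k (k >= 2): a_k - a_{k-1} - a_{k-2} = 0, i.e. a_k = a_{k-1} + a_{k-2}.
This is the Fibonacci-type recurrence shifted so that a_0 = a_1 = 1.
Iterating: a_0=1, a_1=1, a_2=2, a_3=3, a_4=5, a_5=8, a_6=13, a_7=21, a_8=34, a_9=55, ...
a_71 = 498454011879264.

498454011879264


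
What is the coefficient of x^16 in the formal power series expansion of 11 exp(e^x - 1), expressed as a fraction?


exp(e^x - 1) is the exponential generating function for the Bell numbers Bell_k: exp(e^x - 1) = sum_{k>=0} Bell_k x^k / k!.
So the coefficient of x^16 in 11 exp(e^x - 1) is 11 Bell_16 / 16!.
Computing: Bell_16 = 10480142147 and 16! = 20922789888000, giving
11 * 10480142147/20922789888000 = 10480142147/1902071808000.

10480142147/1902071808000


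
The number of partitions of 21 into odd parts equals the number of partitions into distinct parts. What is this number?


Computing partitions of 21 into odd parts (1, 3, 5, ...):
Using the generating function prod_{k>=0} 1/(1-x^(2k+1)),
the count is 76

76


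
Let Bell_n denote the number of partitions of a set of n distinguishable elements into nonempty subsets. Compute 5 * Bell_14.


Bell_14 can be computed from the Bell triangle or from Dobinski's identity Bell_n = (1/e) * sum_{k>=0} k^n / k!.
Computing Bell_14 = 190899322.
Then 5 * 190899322 = 954496610.

954496610


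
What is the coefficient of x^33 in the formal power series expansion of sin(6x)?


The Maclaurin series is sin(t) = sum_{k>=0} (-1)^k t^(2k+1) / (2k+1)!, so substituting t = 6x, only odd powers of x are nonzero, with coefficient of x^(2k+1) equal to (-1)^k 6^(2k+1) / (2k+1)!.
Write 33 = 2*16 + 1, giving the coefficient (-1)^16 * 6^33 / 33! = 47751966659678405306351616/8683317618811886495518194401280000000 = 1549681956/281797412198567890625.

1549681956/281797412198567890625


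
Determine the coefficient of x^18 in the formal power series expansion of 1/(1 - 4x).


The geometric series identity gives 1/(1 - c x) = sum_{k>=0} c^k x^k, so the coefficient of x^k is c^k.
Here c = 4 and k = 18.
Computing: 4^18 = 68719476736

68719476736


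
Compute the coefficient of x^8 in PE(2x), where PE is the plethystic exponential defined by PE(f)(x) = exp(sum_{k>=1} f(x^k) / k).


With f(x) = 2x, the exponent is sum_{k>=1} 2 x^k / k = 2 * (-ln(1 - x)). Exponentiating:
PE(2x) = exp(-2 ln(1 - x)) = 1/(1 - x)^2.
By the negative binomial expansion, [x^n] 1/(1 - x)^2 = C(n + 1, 1).
For n = 8: C(9, 1) = 9.

9
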